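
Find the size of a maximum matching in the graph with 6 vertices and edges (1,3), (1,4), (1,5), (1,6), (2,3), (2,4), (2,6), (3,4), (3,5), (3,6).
3 (matching: (1,6), (2,4), (3,5); upper bound floor(n/2) = floor(6/2) = 3)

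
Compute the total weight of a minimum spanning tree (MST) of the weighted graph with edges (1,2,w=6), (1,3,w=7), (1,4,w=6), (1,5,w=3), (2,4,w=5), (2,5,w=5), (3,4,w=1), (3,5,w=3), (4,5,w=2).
11 (MST edges: (1,5,w=3), (2,5,w=5), (3,4,w=1), (4,5,w=2); sum of weights 3 + 5 + 1 + 2 = 11)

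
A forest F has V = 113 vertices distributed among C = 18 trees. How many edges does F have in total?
95 (Each of the 18 component trees on V_i vertices has V_i - 1 edges; summing gives V - C = 113 - 18 = 95)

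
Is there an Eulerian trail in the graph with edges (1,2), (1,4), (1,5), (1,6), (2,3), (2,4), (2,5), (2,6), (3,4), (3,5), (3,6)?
No (4 vertices have odd degree: {2, 4, 5, 6}; Eulerian path requires 0 or 2)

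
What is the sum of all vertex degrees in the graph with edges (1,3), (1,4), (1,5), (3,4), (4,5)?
10 (handshake: sum of degrees = 2|E| = 2 x 5 = 10)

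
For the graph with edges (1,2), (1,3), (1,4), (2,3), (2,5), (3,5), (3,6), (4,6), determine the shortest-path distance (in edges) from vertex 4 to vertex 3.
2 (path: 4 -> 1 -> 3, 2 edges)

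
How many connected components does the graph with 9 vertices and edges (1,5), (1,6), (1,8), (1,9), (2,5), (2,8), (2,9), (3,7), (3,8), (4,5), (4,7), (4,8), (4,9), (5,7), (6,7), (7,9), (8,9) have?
1 (components: {1, 2, 3, 4, 5, 6, 7, 8, 9})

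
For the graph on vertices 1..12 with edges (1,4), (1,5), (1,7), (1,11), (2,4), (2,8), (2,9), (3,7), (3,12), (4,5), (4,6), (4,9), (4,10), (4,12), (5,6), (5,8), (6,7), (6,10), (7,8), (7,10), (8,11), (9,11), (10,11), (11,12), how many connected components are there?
1 (components: {1, 2, 3, 4, 5, 6, 7, 8, 9, 10, 11, 12})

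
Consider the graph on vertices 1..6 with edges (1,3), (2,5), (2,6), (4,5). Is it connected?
No, it has 2 components: {1, 3}, {2, 4, 5, 6}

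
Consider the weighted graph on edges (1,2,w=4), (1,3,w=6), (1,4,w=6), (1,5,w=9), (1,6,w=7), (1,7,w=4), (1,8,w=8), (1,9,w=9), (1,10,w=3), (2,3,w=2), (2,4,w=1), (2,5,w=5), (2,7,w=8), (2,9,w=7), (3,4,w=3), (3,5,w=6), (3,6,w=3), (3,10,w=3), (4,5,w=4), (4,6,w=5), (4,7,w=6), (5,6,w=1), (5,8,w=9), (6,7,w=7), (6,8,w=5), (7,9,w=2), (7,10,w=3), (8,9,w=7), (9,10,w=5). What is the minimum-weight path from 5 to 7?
8 (path: 5 -> 6 -> 7; weights 1 + 7 = 8)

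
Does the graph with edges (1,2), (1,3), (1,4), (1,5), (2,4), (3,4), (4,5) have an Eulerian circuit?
Yes (the graph is connected and all 5 vertices have even degree)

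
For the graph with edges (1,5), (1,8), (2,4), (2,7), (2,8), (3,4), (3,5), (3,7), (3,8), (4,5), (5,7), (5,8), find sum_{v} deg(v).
24 (handshake: sum of degrees = 2|E| = 2 x 12 = 24)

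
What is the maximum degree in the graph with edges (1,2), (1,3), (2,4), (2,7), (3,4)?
3 (attained at vertex 2)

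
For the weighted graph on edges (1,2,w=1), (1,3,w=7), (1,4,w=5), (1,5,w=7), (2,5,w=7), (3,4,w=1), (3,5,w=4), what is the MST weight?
11 (MST edges: (1,2,w=1), (1,4,w=5), (3,4,w=1), (3,5,w=4); sum of weights 1 + 5 + 1 + 4 = 11)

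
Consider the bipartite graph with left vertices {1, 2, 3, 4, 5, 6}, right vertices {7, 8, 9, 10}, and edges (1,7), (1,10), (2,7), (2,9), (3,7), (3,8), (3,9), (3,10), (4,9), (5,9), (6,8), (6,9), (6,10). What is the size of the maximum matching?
4 (matching: (1,10), (2,9), (3,7), (6,8); upper bound min(|L|,|R|) = min(6,4) = 4)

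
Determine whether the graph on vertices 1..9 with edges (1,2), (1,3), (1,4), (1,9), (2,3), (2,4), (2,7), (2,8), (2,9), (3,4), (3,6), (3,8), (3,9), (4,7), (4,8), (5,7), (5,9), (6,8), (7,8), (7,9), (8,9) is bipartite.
No (odd cycle of length 3: 4 -> 1 -> 2 -> 4)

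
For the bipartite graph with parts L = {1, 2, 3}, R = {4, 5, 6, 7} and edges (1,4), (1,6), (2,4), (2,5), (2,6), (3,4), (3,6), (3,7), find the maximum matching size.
3 (matching: (1,6), (2,5), (3,7); upper bound min(|L|,|R|) = min(3,4) = 3)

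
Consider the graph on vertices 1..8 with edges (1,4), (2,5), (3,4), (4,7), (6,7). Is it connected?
No, it has 3 components: {1, 3, 4, 6, 7}, {2, 5}, {8}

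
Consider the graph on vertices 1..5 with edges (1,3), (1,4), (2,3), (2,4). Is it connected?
No, it has 2 components: {1, 2, 3, 4}, {5}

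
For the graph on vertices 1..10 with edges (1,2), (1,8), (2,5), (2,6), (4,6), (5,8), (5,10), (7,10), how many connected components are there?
3 (components: {1, 2, 4, 5, 6, 7, 8, 10}, {3}, {9})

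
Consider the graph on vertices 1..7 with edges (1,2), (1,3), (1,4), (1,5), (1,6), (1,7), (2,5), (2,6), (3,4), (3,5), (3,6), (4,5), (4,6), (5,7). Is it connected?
Yes (BFS from 1 visits [1, 2, 3, 4, 5, 6, 7] — all 7 vertices reached)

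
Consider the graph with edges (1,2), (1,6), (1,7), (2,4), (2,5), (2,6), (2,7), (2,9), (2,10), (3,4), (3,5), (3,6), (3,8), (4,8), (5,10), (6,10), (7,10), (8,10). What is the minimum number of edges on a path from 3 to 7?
3 (path: 3 -> 4 -> 2 -> 7, 3 edges)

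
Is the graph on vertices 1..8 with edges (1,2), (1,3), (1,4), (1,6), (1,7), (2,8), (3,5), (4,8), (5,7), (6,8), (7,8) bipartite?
Yes. Partition: {1, 5, 8}, {2, 3, 4, 6, 7}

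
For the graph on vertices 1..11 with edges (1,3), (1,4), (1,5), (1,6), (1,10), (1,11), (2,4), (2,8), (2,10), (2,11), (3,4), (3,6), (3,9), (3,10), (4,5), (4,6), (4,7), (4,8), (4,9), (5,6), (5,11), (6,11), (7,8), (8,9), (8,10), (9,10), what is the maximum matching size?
5 (matching: (1,5), (2,11), (3,10), (4,9), (7,8); upper bound floor(n/2) = floor(11/2) = 5)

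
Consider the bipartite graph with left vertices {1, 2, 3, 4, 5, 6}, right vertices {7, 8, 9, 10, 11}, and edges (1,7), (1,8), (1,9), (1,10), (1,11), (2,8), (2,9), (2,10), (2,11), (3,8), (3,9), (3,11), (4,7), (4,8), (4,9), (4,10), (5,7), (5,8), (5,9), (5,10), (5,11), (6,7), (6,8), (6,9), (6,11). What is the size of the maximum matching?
5 (matching: (1,11), (2,10), (3,9), (4,8), (5,7); upper bound min(|L|,|R|) = min(6,5) = 5)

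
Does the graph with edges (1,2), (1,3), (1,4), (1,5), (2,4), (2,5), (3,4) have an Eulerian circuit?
No (2 vertices have odd degree: {2, 4}; Eulerian circuit requires 0)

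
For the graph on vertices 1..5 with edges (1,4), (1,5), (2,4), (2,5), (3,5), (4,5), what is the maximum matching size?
2 (matching: (1,5), (2,4); upper bound floor(n/2) = floor(5/2) = 2)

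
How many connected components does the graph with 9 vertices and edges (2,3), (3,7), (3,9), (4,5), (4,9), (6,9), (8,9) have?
2 (components: {1}, {2, 3, 4, 5, 6, 7, 8, 9})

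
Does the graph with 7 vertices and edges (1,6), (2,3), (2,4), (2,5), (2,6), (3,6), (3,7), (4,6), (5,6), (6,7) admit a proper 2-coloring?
No (odd cycle of length 3: 2 -> 6 -> 3 -> 2)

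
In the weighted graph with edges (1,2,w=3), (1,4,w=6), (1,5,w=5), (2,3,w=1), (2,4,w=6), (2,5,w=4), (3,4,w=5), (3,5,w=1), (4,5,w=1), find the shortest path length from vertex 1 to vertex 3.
4 (path: 1 -> 2 -> 3; weights 3 + 1 = 4)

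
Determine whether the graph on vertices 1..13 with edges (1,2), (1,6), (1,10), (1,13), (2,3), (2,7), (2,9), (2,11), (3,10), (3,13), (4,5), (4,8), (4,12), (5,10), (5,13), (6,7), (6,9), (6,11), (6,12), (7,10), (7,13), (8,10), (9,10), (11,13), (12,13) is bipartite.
Yes. Partition: {1, 3, 5, 7, 8, 9, 11, 12}, {2, 4, 6, 10, 13}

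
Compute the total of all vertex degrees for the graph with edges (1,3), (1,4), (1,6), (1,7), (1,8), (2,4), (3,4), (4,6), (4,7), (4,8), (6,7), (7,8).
24 (handshake: sum of degrees = 2|E| = 2 x 12 = 24)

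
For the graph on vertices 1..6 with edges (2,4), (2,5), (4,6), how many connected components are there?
3 (components: {1}, {2, 4, 5, 6}, {3})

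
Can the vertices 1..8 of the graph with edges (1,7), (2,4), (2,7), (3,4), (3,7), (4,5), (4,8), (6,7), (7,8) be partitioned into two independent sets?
Yes. Partition: {1, 2, 3, 5, 6, 8}, {4, 7}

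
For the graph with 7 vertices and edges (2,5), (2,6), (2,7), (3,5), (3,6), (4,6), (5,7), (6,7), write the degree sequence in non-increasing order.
[4, 3, 3, 3, 2, 1, 0] (degrees: deg(1)=0, deg(2)=3, deg(3)=2, deg(4)=1, deg(5)=3, deg(6)=4, deg(7)=3)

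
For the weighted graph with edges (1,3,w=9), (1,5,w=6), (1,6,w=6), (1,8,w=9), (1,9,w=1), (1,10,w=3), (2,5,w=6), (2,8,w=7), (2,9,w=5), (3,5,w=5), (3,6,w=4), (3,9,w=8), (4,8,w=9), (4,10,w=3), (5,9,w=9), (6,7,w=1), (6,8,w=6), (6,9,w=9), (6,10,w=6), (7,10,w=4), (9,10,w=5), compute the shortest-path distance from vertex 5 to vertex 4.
12 (path: 5 -> 1 -> 10 -> 4; weights 6 + 3 + 3 = 12)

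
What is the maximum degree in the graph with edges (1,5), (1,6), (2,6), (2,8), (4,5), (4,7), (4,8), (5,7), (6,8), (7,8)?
4 (attained at vertex 8)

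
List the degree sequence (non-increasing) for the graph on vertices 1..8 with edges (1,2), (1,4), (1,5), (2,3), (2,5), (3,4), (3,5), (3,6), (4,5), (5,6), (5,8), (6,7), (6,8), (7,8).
[6, 4, 4, 3, 3, 3, 3, 2] (degrees: deg(1)=3, deg(2)=3, deg(3)=4, deg(4)=3, deg(5)=6, deg(6)=4, deg(7)=2, deg(8)=3)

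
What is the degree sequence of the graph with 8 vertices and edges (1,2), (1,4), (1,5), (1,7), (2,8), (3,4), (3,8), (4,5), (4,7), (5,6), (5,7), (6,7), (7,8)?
[5, 4, 4, 4, 3, 2, 2, 2] (degrees: deg(1)=4, deg(2)=2, deg(3)=2, deg(4)=4, deg(5)=4, deg(6)=2, deg(7)=5, deg(8)=3)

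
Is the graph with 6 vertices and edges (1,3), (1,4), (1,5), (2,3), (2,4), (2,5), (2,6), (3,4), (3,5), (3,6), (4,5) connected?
Yes (BFS from 1 visits [1, 3, 4, 5, 2, 6] — all 6 vertices reached)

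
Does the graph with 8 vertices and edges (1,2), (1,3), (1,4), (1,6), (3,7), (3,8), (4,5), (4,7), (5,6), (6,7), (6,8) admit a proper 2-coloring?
Yes. Partition: {1, 5, 7, 8}, {2, 3, 4, 6}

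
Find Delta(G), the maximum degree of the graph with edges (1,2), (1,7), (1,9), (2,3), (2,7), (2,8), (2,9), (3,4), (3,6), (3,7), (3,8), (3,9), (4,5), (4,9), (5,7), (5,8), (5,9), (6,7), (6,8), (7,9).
6 (attained at vertices 3, 7, 9)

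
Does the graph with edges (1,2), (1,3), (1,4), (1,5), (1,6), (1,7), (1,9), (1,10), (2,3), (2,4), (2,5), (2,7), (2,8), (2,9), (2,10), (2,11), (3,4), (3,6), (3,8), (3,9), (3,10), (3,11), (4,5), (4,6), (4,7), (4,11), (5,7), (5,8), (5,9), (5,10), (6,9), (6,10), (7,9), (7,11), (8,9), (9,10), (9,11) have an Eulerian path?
No (6 vertices have odd degree: {2, 4, 5, 6, 9, 11}; Eulerian path requires 0 or 2)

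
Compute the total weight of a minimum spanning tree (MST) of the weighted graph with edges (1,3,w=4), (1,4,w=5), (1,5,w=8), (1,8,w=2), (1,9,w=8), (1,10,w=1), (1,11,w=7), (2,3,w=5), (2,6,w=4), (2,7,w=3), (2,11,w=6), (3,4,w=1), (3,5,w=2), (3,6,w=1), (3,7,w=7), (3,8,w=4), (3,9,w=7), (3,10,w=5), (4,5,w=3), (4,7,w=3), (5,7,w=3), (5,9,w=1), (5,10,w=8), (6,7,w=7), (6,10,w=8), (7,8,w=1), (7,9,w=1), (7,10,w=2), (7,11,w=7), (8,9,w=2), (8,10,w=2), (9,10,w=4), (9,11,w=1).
14 (MST edges: (1,8,w=2), (1,10,w=1), (2,7,w=3), (3,4,w=1), (3,5,w=2), (3,6,w=1), (5,9,w=1), (7,8,w=1), (7,9,w=1), (9,11,w=1); sum of weights 2 + 1 + 3 + 1 + 2 + 1 + 1 + 1 + 1 + 1 = 14)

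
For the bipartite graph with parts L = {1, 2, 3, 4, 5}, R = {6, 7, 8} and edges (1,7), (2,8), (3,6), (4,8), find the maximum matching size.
3 (matching: (1,7), (2,8), (3,6); upper bound min(|L|,|R|) = min(5,3) = 3)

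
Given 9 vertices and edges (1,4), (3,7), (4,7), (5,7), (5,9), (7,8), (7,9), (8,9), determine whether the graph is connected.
No, it has 3 components: {1, 3, 4, 5, 7, 8, 9}, {2}, {6}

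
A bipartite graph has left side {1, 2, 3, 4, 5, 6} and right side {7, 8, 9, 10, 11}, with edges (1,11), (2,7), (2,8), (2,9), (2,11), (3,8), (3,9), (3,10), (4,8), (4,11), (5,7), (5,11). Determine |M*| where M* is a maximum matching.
5 (matching: (1,11), (2,9), (3,10), (4,8), (5,7); upper bound min(|L|,|R|) = min(6,5) = 5)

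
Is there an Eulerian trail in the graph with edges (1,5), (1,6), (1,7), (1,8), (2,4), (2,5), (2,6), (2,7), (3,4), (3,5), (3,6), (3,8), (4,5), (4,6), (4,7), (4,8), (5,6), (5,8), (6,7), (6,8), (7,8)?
Yes (the graph is connected and exactly 2 vertices have odd degree: {6, 7}; any Eulerian path must start and end at those)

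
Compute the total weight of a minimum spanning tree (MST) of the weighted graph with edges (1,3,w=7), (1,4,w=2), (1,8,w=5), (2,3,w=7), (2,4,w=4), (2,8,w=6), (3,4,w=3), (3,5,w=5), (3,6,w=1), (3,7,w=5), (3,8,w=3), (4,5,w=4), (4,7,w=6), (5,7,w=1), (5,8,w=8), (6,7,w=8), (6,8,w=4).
18 (MST edges: (1,4,w=2), (2,4,w=4), (3,4,w=3), (3,6,w=1), (3,8,w=3), (4,5,w=4), (5,7,w=1); sum of weights 2 + 4 + 3 + 1 + 3 + 4 + 1 = 18)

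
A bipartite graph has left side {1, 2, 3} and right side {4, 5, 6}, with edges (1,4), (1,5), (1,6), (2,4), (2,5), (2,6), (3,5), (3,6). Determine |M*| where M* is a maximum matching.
3 (matching: (1,6), (2,4), (3,5); upper bound min(|L|,|R|) = min(3,3) = 3)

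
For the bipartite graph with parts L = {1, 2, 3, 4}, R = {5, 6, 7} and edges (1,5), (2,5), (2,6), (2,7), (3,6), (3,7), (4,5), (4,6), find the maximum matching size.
3 (matching: (1,5), (2,7), (3,6); upper bound min(|L|,|R|) = min(4,3) = 3)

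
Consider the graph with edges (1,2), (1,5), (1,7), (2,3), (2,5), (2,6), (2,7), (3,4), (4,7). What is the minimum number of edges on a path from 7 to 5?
2 (path: 7 -> 1 -> 5, 2 edges)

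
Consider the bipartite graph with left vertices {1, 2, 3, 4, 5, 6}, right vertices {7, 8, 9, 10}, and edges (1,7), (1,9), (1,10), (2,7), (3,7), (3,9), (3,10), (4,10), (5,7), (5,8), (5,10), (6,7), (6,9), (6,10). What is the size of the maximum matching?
4 (matching: (1,10), (2,7), (3,9), (5,8); upper bound min(|L|,|R|) = min(6,4) = 4)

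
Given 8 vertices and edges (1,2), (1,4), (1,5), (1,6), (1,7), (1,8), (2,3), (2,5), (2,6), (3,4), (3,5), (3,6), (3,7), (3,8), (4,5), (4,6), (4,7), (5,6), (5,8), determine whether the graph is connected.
Yes (BFS from 1 visits [1, 2, 4, 5, 6, 7, 8, 3] — all 8 vertices reached)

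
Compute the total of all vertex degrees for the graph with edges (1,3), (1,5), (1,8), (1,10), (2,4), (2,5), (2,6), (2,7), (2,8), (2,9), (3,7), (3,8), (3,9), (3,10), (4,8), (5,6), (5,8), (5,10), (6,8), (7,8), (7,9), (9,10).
44 (handshake: sum of degrees = 2|E| = 2 x 22 = 44)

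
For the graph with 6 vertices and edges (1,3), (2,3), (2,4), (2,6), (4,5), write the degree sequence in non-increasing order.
[3, 2, 2, 1, 1, 1] (degrees: deg(1)=1, deg(2)=3, deg(3)=2, deg(4)=2, deg(5)=1, deg(6)=1)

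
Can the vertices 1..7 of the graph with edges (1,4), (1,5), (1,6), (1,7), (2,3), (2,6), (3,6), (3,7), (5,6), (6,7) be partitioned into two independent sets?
No (odd cycle of length 3: 7 -> 1 -> 6 -> 7)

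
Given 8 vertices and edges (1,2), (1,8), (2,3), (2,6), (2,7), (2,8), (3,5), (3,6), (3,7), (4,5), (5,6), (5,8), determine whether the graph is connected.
Yes (BFS from 1 visits [1, 2, 8, 3, 6, 7, 5, 4] — all 8 vertices reached)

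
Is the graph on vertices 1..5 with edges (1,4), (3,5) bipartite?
Yes. Partition: {1, 2, 3}, {4, 5}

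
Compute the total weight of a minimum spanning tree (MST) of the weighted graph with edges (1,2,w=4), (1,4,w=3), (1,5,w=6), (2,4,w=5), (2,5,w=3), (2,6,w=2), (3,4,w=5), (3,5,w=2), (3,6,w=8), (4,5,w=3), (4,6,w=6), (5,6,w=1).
11 (MST edges: (1,4,w=3), (2,6,w=2), (3,5,w=2), (4,5,w=3), (5,6,w=1); sum of weights 3 + 2 + 2 + 3 + 1 = 11)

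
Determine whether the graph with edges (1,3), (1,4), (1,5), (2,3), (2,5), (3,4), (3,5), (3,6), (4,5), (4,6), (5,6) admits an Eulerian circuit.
No (4 vertices have odd degree: {1, 3, 5, 6}; Eulerian circuit requires 0)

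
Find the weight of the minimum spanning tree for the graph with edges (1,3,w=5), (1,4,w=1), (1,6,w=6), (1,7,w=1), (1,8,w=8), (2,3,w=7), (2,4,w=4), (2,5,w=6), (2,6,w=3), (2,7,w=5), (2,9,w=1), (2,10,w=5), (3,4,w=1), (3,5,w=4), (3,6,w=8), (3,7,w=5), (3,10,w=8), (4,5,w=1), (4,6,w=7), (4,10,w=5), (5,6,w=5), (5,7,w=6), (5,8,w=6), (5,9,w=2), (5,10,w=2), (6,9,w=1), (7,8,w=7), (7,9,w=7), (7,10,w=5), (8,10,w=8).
16 (MST edges: (1,4,w=1), (1,7,w=1), (2,9,w=1), (3,4,w=1), (4,5,w=1), (5,8,w=6), (5,9,w=2), (5,10,w=2), (6,9,w=1); sum of weights 1 + 1 + 1 + 1 + 1 + 6 + 2 + 2 + 1 = 16)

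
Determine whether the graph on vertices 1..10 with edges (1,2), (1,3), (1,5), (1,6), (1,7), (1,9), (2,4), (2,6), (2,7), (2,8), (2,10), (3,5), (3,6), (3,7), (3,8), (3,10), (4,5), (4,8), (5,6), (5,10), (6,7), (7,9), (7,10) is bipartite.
No (odd cycle of length 3: 7 -> 1 -> 9 -> 7)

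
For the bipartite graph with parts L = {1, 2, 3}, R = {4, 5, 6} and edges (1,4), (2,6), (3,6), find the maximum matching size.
2 (matching: (1,4), (2,6); upper bound min(|L|,|R|) = min(3,3) = 3)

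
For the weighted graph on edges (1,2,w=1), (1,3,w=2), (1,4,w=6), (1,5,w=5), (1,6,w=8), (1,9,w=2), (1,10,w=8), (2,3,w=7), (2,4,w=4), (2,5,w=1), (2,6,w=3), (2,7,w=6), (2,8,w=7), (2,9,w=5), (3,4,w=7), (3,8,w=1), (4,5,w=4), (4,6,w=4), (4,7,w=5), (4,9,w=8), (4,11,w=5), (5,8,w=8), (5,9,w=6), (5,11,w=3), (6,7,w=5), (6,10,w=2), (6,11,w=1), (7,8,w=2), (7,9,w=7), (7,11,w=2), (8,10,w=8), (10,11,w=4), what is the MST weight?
18 (MST edges: (1,2,w=1), (1,3,w=2), (1,9,w=2), (2,4,w=4), (2,5,w=1), (3,8,w=1), (6,10,w=2), (6,11,w=1), (7,8,w=2), (7,11,w=2); sum of weights 1 + 2 + 2 + 4 + 1 + 1 + 2 + 1 + 2 + 2 = 18)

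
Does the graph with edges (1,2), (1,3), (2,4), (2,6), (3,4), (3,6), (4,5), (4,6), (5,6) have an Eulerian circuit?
No (2 vertices have odd degree: {2, 3}; Eulerian circuit requires 0)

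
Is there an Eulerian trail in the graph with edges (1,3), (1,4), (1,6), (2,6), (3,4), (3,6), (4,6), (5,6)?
No (6 vertices have odd degree: {1, 2, 3, 4, 5, 6}; Eulerian path requires 0 or 2)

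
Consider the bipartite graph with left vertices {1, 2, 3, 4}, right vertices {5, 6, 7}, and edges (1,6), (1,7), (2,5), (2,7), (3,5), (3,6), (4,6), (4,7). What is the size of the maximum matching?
3 (matching: (1,7), (2,5), (3,6); upper bound min(|L|,|R|) = min(4,3) = 3)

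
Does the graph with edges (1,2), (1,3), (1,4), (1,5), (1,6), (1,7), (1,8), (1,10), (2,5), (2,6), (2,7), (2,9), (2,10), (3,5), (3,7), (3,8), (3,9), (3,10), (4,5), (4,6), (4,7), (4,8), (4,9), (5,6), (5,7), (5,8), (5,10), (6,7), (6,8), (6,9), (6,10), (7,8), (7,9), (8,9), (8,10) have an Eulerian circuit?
Yes (the graph is connected and all 10 vertices have even degree)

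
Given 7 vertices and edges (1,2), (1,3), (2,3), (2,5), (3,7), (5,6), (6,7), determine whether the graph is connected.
No, it has 2 components: {1, 2, 3, 5, 6, 7}, {4}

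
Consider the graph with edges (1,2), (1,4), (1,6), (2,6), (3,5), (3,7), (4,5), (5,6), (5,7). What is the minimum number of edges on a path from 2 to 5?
2 (path: 2 -> 6 -> 5, 2 edges)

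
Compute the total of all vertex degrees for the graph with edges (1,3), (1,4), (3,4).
6 (handshake: sum of degrees = 2|E| = 2 x 3 = 6)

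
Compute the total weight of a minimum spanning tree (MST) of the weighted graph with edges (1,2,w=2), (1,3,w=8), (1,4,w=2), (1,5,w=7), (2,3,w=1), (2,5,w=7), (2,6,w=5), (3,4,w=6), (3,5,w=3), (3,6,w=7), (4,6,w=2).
10 (MST edges: (1,2,w=2), (1,4,w=2), (2,3,w=1), (3,5,w=3), (4,6,w=2); sum of weights 2 + 2 + 1 + 3 + 2 = 10)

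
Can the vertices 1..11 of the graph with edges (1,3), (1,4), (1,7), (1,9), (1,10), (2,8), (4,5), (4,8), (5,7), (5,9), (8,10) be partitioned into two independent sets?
Yes. Partition: {1, 5, 6, 8, 11}, {2, 3, 4, 7, 9, 10}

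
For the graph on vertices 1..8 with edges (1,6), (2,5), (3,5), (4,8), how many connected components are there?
4 (components: {1, 6}, {2, 3, 5}, {4, 8}, {7})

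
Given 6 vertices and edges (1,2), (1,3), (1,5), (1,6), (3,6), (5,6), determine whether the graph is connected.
No, it has 2 components: {1, 2, 3, 5, 6}, {4}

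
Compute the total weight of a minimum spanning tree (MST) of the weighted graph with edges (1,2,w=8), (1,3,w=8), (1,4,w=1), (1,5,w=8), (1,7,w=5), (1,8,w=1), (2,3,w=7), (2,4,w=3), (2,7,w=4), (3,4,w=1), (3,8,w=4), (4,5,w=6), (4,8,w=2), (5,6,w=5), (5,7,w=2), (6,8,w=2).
14 (MST edges: (1,4,w=1), (1,8,w=1), (2,4,w=3), (2,7,w=4), (3,4,w=1), (5,7,w=2), (6,8,w=2); sum of weights 1 + 1 + 3 + 4 + 1 + 2 + 2 = 14)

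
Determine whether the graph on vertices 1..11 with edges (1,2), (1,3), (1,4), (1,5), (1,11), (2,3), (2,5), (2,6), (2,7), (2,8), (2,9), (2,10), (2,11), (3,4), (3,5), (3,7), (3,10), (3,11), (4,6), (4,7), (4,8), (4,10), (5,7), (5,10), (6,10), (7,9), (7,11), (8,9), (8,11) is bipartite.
No (odd cycle of length 3: 2 -> 1 -> 3 -> 2)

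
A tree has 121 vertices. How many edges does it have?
120 (A tree on V vertices has V - 1 edges, so 121 - 1 = 120)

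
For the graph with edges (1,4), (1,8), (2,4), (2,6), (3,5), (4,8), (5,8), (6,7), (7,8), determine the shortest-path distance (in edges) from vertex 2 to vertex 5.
3 (path: 2 -> 4 -> 8 -> 5, 3 edges)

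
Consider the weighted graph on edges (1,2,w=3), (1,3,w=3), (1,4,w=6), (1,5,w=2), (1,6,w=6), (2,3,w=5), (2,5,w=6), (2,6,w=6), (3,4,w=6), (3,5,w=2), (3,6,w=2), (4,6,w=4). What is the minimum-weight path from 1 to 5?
2 (path: 1 -> 5; weights 2 = 2)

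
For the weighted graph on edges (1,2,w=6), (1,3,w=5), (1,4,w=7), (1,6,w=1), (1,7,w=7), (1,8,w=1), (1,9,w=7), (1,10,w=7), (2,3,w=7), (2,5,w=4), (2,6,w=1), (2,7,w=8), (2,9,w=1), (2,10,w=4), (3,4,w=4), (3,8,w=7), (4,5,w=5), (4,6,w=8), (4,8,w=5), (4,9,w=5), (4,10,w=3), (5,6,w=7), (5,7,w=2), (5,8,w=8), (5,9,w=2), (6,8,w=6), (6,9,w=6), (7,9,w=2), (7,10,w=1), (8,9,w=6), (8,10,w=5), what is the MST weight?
16 (MST edges: (1,6,w=1), (1,8,w=1), (2,6,w=1), (2,9,w=1), (3,4,w=4), (4,10,w=3), (5,7,w=2), (5,9,w=2), (7,10,w=1); sum of weights 1 + 1 + 1 + 1 + 4 + 3 + 2 + 2 + 1 = 16)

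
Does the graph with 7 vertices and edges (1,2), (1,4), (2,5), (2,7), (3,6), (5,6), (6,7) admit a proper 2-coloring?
Yes. Partition: {1, 3, 5, 7}, {2, 4, 6}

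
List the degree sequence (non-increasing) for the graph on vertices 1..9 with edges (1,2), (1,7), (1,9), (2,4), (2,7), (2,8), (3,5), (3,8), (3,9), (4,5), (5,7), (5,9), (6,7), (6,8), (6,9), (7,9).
[5, 5, 4, 4, 3, 3, 3, 3, 2] (degrees: deg(1)=3, deg(2)=4, deg(3)=3, deg(4)=2, deg(5)=4, deg(6)=3, deg(7)=5, deg(8)=3, deg(9)=5)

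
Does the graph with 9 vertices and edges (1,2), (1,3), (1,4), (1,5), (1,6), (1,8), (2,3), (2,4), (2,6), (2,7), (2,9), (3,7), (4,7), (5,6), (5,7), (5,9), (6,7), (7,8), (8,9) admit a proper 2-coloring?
No (odd cycle of length 3: 2 -> 1 -> 3 -> 2)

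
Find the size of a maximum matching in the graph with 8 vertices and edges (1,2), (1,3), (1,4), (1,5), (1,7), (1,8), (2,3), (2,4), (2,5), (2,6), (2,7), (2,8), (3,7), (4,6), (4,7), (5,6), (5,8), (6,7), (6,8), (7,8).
4 (matching: (1,5), (2,3), (4,7), (6,8); upper bound floor(n/2) = floor(8/2) = 4)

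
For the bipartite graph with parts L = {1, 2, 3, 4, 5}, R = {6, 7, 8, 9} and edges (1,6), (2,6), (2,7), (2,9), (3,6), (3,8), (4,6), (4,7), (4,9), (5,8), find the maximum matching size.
4 (matching: (1,6), (2,9), (3,8), (4,7); upper bound min(|L|,|R|) = min(5,4) = 4)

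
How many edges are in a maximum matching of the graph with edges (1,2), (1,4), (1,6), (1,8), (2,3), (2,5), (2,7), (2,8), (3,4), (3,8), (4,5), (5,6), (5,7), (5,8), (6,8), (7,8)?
4 (matching: (1,6), (2,8), (3,4), (5,7); upper bound floor(n/2) = floor(8/2) = 4)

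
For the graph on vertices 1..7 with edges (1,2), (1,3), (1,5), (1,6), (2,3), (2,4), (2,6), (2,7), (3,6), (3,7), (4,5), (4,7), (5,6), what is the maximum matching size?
3 (matching: (1,5), (2,7), (3,6); upper bound floor(n/2) = floor(7/2) = 3)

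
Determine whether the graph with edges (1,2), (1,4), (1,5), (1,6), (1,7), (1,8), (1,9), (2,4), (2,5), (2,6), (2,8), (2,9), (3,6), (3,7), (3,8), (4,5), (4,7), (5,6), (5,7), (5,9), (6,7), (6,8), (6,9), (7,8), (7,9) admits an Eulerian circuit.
No (6 vertices have odd degree: {1, 3, 6, 7, 8, 9}; Eulerian circuit requires 0)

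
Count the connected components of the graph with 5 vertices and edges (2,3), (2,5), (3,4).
2 (components: {1}, {2, 3, 4, 5})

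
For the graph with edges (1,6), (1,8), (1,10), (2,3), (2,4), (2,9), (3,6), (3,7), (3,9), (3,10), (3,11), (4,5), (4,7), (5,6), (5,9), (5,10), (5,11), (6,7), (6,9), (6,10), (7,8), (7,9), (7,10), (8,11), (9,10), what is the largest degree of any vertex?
6 (attained at vertices 3, 6, 7, 9, 10)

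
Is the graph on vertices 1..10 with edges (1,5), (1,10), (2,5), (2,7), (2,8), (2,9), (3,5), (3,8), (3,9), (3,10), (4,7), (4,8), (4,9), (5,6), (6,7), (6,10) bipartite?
Yes. Partition: {1, 2, 3, 4, 6}, {5, 7, 8, 9, 10}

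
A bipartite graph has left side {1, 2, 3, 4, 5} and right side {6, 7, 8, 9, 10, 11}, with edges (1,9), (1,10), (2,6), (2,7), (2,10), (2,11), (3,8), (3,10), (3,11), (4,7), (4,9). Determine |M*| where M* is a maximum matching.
4 (matching: (1,10), (2,11), (3,8), (4,9); upper bound min(|L|,|R|) = min(5,6) = 5)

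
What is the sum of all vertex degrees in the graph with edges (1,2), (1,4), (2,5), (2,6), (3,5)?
10 (handshake: sum of degrees = 2|E| = 2 x 5 = 10)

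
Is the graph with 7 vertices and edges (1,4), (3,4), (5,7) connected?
No, it has 4 components: {1, 3, 4}, {2}, {5, 7}, {6}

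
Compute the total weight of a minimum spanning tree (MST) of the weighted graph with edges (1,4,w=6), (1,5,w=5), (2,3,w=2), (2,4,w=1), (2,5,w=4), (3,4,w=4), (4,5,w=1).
9 (MST edges: (1,5,w=5), (2,3,w=2), (2,4,w=1), (4,5,w=1); sum of weights 5 + 2 + 1 + 1 = 9)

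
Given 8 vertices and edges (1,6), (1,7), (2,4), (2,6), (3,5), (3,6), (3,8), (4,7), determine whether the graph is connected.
Yes (BFS from 1 visits [1, 6, 7, 2, 3, 4, 5, 8] — all 8 vertices reached)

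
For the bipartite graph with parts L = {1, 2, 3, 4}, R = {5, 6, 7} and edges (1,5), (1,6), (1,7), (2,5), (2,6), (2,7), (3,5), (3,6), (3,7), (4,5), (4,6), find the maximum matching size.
3 (matching: (1,7), (2,6), (3,5); upper bound min(|L|,|R|) = min(4,3) = 3)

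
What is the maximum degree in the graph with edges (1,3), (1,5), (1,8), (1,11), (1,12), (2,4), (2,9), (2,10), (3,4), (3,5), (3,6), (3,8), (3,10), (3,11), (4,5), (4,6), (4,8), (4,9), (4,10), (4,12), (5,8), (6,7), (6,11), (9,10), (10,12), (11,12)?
8 (attained at vertex 4)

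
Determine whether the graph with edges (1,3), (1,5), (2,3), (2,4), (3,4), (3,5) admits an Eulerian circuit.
Yes (the graph is connected and all 5 vertices have even degree)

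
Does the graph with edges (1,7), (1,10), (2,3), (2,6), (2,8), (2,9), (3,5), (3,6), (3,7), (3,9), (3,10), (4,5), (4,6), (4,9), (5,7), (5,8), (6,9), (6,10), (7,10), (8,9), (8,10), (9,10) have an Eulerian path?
Yes (the graph is connected and exactly 2 vertices have odd degree: {4, 6}; any Eulerian path must start and end at those)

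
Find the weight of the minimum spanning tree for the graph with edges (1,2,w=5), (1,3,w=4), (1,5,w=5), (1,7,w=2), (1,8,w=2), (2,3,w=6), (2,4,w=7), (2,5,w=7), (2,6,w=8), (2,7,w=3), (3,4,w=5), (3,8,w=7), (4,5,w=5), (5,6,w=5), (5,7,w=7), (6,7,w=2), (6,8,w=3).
23 (MST edges: (1,3,w=4), (1,5,w=5), (1,7,w=2), (1,8,w=2), (2,7,w=3), (3,4,w=5), (6,7,w=2); sum of weights 4 + 5 + 2 + 2 + 3 + 5 + 2 = 23)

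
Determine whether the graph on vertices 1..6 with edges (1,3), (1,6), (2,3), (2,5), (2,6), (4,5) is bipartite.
Yes. Partition: {1, 2, 4}, {3, 5, 6}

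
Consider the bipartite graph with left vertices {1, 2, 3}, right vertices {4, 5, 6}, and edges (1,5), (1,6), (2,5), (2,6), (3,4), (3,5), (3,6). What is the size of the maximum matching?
3 (matching: (1,6), (2,5), (3,4); upper bound min(|L|,|R|) = min(3,3) = 3)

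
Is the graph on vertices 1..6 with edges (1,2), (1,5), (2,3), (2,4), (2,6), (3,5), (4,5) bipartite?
Yes. Partition: {1, 3, 4, 6}, {2, 5}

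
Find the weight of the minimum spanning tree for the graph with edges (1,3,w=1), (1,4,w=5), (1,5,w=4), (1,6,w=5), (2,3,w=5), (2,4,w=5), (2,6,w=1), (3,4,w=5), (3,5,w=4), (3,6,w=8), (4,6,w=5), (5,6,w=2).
13 (MST edges: (1,3,w=1), (1,4,w=5), (1,5,w=4), (2,6,w=1), (5,6,w=2); sum of weights 1 + 5 + 4 + 1 + 2 = 13)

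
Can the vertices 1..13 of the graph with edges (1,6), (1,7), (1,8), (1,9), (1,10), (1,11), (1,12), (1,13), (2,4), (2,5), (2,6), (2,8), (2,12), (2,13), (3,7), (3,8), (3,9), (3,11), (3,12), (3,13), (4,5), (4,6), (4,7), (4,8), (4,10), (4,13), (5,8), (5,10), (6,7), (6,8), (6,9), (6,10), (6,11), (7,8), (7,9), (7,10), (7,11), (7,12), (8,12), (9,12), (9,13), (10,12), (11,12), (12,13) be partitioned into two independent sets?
No (odd cycle of length 3: 6 -> 1 -> 11 -> 6)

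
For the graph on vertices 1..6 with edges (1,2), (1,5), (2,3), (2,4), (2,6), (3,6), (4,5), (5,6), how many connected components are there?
1 (components: {1, 2, 3, 4, 5, 6})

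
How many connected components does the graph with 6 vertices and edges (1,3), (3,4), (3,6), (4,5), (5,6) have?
2 (components: {1, 3, 4, 5, 6}, {2})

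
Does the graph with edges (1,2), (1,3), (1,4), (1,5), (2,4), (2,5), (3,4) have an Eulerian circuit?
No (2 vertices have odd degree: {2, 4}; Eulerian circuit requires 0)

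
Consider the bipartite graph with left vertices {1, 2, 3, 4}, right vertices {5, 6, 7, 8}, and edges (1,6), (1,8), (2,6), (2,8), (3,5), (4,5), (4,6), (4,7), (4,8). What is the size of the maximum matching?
4 (matching: (1,8), (2,6), (3,5), (4,7); upper bound min(|L|,|R|) = min(4,4) = 4)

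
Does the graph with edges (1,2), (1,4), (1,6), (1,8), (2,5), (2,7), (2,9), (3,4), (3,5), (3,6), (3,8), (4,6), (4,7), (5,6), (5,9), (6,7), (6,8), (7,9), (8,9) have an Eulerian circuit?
Yes (the graph is connected and all 9 vertices have even degree)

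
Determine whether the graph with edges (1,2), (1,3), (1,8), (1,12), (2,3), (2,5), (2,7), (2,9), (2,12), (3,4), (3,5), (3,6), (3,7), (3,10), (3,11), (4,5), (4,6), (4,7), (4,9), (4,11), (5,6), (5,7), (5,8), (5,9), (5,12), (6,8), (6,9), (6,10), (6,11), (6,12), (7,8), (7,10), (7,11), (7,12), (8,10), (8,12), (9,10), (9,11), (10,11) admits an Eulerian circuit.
Yes (the graph is connected and all 12 vertices have even degree)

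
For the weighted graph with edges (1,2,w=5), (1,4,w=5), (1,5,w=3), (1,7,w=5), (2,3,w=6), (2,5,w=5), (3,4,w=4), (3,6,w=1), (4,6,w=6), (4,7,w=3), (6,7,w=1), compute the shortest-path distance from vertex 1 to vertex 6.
6 (path: 1 -> 7 -> 6; weights 5 + 1 = 6)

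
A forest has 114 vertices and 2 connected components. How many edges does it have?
112 (Each of the 2 component trees on V_i vertices has V_i - 1 edges; summing gives V - C = 114 - 2 = 112)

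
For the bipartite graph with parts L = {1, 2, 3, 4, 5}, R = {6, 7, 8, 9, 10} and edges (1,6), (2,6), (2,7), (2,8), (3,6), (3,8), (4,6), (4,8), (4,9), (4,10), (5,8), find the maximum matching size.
4 (matching: (1,6), (2,7), (3,8), (4,10); upper bound min(|L|,|R|) = min(5,5) = 5)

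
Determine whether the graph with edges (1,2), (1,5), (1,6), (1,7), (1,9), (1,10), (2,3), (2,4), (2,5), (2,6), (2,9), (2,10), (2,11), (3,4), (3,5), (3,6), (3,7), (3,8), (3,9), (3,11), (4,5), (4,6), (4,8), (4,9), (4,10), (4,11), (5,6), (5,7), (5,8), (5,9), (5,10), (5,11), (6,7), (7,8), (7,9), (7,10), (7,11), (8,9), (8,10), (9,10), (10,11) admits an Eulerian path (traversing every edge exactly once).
Yes — and in fact it has an Eulerian circuit (the graph is connected and all 11 vertices have even degree)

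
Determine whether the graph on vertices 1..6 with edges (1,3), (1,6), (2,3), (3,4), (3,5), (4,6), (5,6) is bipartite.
Yes. Partition: {1, 2, 4, 5}, {3, 6}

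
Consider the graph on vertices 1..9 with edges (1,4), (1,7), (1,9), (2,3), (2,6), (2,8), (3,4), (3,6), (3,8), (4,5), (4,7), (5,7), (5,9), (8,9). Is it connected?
Yes (BFS from 1 visits [1, 4, 7, 9, 3, 5, 8, 2, 6] — all 9 vertices reached)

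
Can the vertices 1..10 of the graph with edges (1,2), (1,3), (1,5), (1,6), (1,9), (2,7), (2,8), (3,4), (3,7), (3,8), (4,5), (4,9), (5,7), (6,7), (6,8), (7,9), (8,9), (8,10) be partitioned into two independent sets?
Yes. Partition: {1, 4, 7, 8}, {2, 3, 5, 6, 9, 10}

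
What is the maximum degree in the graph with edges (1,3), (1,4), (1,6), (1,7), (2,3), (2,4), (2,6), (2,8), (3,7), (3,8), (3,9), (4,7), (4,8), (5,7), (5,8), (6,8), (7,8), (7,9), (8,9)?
7 (attained at vertex 8)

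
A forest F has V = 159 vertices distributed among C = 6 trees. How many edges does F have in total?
153 (Each of the 6 component trees on V_i vertices has V_i - 1 edges; summing gives V - C = 159 - 6 = 153)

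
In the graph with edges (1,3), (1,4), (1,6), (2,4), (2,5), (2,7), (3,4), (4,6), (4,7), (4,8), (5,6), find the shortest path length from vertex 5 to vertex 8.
3 (path: 5 -> 6 -> 4 -> 8, 3 edges)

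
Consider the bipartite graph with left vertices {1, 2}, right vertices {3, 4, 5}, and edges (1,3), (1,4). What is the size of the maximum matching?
1 (matching: (1,4); upper bound min(|L|,|R|) = min(2,3) = 2)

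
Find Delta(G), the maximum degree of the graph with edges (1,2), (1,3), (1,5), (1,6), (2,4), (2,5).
4 (attained at vertex 1)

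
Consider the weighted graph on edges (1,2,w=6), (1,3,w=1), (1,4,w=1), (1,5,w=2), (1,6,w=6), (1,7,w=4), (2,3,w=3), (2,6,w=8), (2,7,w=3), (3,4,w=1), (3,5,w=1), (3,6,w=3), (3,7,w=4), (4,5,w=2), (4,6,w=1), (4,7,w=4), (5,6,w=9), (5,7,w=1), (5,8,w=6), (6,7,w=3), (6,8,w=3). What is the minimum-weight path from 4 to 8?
4 (path: 4 -> 6 -> 8; weights 1 + 3 = 4)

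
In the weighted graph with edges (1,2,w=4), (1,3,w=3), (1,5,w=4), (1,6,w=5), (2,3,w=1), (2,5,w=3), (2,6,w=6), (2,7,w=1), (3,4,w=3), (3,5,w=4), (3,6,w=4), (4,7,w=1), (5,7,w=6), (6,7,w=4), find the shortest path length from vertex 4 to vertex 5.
5 (path: 4 -> 7 -> 2 -> 5; weights 1 + 1 + 3 = 5)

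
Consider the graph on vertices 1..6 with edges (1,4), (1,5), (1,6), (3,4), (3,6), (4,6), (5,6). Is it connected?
No, it has 2 components: {1, 3, 4, 5, 6}, {2}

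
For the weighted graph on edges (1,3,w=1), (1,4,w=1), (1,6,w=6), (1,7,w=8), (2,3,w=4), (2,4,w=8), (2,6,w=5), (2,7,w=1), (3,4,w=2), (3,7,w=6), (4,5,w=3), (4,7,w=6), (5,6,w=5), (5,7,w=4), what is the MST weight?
15 (MST edges: (1,3,w=1), (1,4,w=1), (2,3,w=4), (2,6,w=5), (2,7,w=1), (4,5,w=3); sum of weights 1 + 1 + 4 + 5 + 1 + 3 = 15)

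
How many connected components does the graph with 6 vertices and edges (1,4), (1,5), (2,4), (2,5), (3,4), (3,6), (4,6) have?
1 (components: {1, 2, 3, 4, 5, 6})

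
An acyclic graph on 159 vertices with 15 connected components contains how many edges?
144 (Each of the 15 component trees on V_i vertices has V_i - 1 edges; summing gives V - C = 159 - 15 = 144)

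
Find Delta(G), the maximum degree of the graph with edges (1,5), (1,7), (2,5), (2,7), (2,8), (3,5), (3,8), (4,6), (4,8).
3 (attained at vertices 2, 5, 8)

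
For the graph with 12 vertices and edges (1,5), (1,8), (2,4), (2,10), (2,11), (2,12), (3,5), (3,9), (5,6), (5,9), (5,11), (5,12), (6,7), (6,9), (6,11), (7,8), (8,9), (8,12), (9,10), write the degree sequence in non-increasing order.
[6, 5, 4, 4, 4, 3, 3, 2, 2, 2, 2, 1] (degrees: deg(1)=2, deg(2)=4, deg(3)=2, deg(4)=1, deg(5)=6, deg(6)=4, deg(7)=2, deg(8)=4, deg(9)=5, deg(10)=2, deg(11)=3, deg(12)=3)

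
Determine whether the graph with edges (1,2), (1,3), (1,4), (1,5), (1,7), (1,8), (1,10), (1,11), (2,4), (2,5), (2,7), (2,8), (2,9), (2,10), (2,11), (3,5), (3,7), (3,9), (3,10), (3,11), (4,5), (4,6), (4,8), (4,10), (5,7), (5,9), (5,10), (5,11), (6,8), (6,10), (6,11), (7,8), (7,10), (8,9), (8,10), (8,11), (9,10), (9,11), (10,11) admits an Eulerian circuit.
Yes (the graph is connected and all 11 vertices have even degree)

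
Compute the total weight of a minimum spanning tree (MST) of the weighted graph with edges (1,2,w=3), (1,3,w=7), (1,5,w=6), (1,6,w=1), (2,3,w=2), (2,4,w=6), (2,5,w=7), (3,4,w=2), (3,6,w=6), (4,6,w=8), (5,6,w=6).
14 (MST edges: (1,2,w=3), (1,5,w=6), (1,6,w=1), (2,3,w=2), (3,4,w=2); sum of weights 3 + 6 + 1 + 2 + 2 = 14)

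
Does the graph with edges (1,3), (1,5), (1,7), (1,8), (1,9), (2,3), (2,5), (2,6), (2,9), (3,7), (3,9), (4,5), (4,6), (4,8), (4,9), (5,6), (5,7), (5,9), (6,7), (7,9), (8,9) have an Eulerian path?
No (4 vertices have odd degree: {1, 7, 8, 9}; Eulerian path requires 0 or 2)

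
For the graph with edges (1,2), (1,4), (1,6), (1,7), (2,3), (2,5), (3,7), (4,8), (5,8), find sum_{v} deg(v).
18 (handshake: sum of degrees = 2|E| = 2 x 9 = 18)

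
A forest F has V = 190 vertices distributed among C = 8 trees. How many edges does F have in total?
182 (Each of the 8 component trees on V_i vertices has V_i - 1 edges; summing gives V - C = 190 - 8 = 182)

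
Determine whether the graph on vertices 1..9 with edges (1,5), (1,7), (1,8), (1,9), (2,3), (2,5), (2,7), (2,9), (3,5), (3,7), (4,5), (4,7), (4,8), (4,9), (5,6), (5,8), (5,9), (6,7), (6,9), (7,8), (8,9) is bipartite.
No (odd cycle of length 3: 5 -> 1 -> 9 -> 5)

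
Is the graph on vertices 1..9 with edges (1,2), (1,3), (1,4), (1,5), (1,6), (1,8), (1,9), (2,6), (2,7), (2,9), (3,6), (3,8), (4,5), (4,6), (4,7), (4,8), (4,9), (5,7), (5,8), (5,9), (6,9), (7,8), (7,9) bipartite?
No (odd cycle of length 3: 8 -> 1 -> 5 -> 8)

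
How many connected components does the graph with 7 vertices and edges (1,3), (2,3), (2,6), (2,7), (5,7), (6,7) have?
2 (components: {1, 2, 3, 5, 6, 7}, {4})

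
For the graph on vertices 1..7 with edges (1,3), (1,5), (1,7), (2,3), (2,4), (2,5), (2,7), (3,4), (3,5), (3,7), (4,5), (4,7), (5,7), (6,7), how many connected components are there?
1 (components: {1, 2, 3, 4, 5, 6, 7})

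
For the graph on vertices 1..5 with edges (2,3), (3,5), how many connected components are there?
3 (components: {1}, {2, 3, 5}, {4})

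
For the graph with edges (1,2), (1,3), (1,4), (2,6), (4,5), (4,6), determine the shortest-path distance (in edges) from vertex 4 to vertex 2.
2 (path: 4 -> 1 -> 2, 2 edges)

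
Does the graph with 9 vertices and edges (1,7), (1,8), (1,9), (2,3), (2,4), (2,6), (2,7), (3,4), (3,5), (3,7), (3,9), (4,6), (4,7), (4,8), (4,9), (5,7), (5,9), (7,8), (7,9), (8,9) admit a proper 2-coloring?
No (odd cycle of length 3: 7 -> 1 -> 8 -> 7)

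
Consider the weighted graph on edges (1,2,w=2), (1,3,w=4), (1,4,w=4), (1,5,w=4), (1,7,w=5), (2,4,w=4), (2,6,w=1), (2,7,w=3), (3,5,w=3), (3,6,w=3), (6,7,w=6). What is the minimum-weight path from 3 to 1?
4 (path: 3 -> 1; weights 4 = 4)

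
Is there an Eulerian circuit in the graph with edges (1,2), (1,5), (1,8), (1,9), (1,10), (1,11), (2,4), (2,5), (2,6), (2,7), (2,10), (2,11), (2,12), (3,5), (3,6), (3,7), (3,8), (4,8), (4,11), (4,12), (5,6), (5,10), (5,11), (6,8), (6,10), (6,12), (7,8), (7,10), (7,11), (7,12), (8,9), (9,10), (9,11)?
Yes (the graph is connected and all 12 vertices have even degree)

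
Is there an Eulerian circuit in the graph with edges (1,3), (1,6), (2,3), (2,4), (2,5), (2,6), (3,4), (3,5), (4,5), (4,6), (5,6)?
Yes (the graph is connected and all 6 vertices have even degree)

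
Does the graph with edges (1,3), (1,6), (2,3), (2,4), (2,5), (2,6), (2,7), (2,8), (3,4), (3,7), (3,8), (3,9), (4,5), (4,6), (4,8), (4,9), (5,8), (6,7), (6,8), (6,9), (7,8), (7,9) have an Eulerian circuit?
No (2 vertices have odd degree: {5, 7}; Eulerian circuit requires 0)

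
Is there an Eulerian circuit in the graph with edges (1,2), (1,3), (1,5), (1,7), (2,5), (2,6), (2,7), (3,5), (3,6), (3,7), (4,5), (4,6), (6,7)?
Yes (the graph is connected and all 7 vertices have even degree)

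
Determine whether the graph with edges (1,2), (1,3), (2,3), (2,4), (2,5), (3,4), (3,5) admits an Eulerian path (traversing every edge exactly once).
Yes — and in fact it has an Eulerian circuit (the graph is connected and all 5 vertices have even degree)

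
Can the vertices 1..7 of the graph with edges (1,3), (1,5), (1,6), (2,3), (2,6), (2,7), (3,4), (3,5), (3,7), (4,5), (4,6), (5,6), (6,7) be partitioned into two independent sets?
No (odd cycle of length 3: 5 -> 1 -> 3 -> 5)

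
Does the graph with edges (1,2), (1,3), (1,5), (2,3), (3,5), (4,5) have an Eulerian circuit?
No (4 vertices have odd degree: {1, 3, 4, 5}; Eulerian circuit requires 0)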